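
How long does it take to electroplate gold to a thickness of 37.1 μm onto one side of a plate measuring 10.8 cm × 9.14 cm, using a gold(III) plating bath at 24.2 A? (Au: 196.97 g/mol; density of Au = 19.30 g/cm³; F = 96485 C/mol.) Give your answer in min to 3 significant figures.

Plated area = 10.8 × 9.14 = 98.71 cm²
Volume = 98.71 × 37.1×10⁻⁴ cm = 0.3662 cm³
m(Au) = 0.3662 × 19.30 = 7.068 g
n(Au) = 7.068 / 196.97 = 0.03588 mol; n(e⁻) = 3 × 0.03588 = 0.1076 mol
Q = 0.1076 × 96485 = 10380 C
t = 10380 / 24.2 = 428.9 s = 7.15 min

7.15 min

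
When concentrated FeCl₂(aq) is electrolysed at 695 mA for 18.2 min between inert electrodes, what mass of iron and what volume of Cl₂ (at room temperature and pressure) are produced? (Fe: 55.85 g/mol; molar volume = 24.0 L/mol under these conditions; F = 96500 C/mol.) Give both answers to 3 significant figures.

Q = 0.695 × 1092 = 758.9 C; n(e⁻) = 758.9 / 96500 = 0.007864 mol
Cathode: Fe²⁺ + 2e⁻ → Fe → n(Fe) = 0.007864/2 = 0.003932 mol → 0.220 g
Anode: 2Cl⁻ → Cl₂ + 2e⁻ → n(Cl₂) = 0.007864/2 = 0.003932 mol → 0.0944 L

0.220 g Fe; 0.0944 L Cl₂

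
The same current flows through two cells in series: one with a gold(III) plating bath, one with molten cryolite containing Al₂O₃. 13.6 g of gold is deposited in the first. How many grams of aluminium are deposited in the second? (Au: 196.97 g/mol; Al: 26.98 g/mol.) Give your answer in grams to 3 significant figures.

n(Au) = 13.6 / 196.97 = 0.06905 mol
Au³⁺ + 3e⁻ → Au, so n(e⁻) = 3 × 0.06905 = 0.2072 mol
Same current for the same time ⇒ same n(e⁻) = 0.2072 mol in both cells.
Al³⁺ + 3e⁻ → Al, so n(Al) = 0.2072 / 3 = 0.06907 mol
m(Al) = 0.06907 × 26.98 = 1.86 g

1.86 g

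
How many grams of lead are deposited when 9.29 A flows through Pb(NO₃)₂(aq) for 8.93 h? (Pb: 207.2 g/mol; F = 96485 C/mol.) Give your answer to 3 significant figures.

Q = 9.29 A × 32148 s = 2.987×10^5 C
n(e⁻) = 2.987×10^5 / 96485 = 3.096 mol
Pb²⁺ + 2e⁻ → Pb, so n(Pb) = 3.096 / 2 = 1.548 mol
m = 1.548 × 207.2 = 321 g

321 g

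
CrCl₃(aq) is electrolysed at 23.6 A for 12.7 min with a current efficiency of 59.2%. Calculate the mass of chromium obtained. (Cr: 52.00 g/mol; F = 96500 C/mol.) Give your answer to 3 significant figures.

1.91 g

Q = 23.6 × 762 = 17980 C
n(e⁻) = 17980 / 96500 = 0.1863 mol
Cr³⁺ + 3e⁻ → Cr, so theoretical m(Cr) = 0.06210 × 52.00 = 3.229 g
Actual mass = 59.2% × 3.229 = 1.91 g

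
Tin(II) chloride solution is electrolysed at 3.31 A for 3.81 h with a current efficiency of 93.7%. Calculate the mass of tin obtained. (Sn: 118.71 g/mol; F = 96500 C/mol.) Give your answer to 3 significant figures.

26.2 g

Q = 3.31 × 13716 = 45400 C
n(e⁻) = 45400 / 96500 = 0.4705 mol
Sn²⁺ + 2e⁻ → Sn, so theoretical m(Sn) = 0.2353 × 118.71 = 27.93 g
Actual mass = 93.7% × 27.93 = 26.2 g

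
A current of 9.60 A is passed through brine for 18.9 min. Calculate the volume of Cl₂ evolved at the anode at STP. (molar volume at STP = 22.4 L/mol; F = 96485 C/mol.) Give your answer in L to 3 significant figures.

Q = It = 9.60 × 1134 = 10890 C
Moles of electrons = 10890 / 96485 = 0.1129 mol
2Cl⁻ → Cl₂ + 2e⁻, so n(Cl₂) = 0.1129 / 2 = 0.05645 mol
V = 0.05645 × 22.4 = 1.264 L

1.26 L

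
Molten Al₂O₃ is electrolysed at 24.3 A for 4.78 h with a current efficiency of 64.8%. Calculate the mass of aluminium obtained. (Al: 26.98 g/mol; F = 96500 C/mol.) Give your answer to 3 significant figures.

25.3 g

Q = 24.3 × 17208 = 4.182×10^5 C
n(e⁻) = 4.182×10^5 / 96500 = 4.334 mol
Al³⁺ + 3e⁻ → Al, so theoretical m(Al) = 1.445 × 26.98 = 38.99 g
Actual mass = 64.8% × 38.99 = 25.3 g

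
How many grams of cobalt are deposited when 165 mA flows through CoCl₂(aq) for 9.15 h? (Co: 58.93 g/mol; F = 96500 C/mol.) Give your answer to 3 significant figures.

1.66 g

Q = 0.165 A × 32940 s = 5435 C
n(e⁻) = Q/F = 5435/96500 = 0.05632 mol
Co²⁺ + 2e⁻ → Co, so n(Co) = 0.05632 / 2 = 0.02816 mol
m = 0.02816 × 58.93 = 1.66 g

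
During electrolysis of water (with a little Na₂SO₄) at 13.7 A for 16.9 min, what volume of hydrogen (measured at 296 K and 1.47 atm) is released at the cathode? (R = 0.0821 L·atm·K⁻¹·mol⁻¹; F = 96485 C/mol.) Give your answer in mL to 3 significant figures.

Q = 13.7 A × 1014 s = 13890 C
n(e⁻) = 13890 / 96485 = 0.1440 mol
2H⁺ + 2e⁻ → H₂, so n(H₂) = 0.1440 / 2 = 0.07200 mol
V = nRT/P = 0.07200 × 0.0821 × 296 / 1.47 = 1.190 L
= 1190 mL

1190 mL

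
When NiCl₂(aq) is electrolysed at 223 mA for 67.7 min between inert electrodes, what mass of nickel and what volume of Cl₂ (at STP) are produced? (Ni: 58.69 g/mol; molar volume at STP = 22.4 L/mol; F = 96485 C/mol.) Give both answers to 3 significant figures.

0.275 g Ni; 0.105 L Cl₂

Q = 0.223 × 4062 = 905.8 C; n(e⁻) = 905.8 / 96485 = 0.009388 mol
Cathode: Ni²⁺ + 2e⁻ → Ni → n(Ni) = 0.009388/2 = 0.004694 mol → 0.275 g
Anode: 2Cl⁻ → Cl₂ + 2e⁻ → n(Cl₂) = 0.009388/2 = 0.004694 mol → 0.105 L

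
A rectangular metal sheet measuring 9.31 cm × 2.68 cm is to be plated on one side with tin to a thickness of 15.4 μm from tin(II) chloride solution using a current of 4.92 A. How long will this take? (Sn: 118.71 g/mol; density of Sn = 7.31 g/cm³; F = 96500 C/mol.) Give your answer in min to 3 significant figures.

Plated area = 9.31 × 2.68 = 24.95 cm²
Volume = 24.95 × 15.4×10⁻⁴ cm = 0.03842 cm³
m(Sn) = 0.03842 × 7.31 = 0.2809 g
n(Sn) = 0.2809 / 118.71 = 0.002366 mol; n(e⁻) = 2 × 0.002366 = 0.004732 mol
Q = 0.004732 × 96500 = 456.6 C
t = 456.6 / 4.92 = 92.80 s = 1.55 min

1.55 min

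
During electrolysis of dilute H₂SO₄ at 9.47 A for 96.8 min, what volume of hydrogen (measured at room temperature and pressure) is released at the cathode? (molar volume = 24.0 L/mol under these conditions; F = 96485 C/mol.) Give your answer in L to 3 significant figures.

6.84 L

Q = It = 9.47 × 5808 = 55000 C
n(e⁻) = 55000 / 96485 = 0.5700 mol
2H⁺ + 2e⁻ → H₂, so n(H₂) = 0.5700 / 2 = 0.2850 mol
V = 0.2850 × 24.0 = 6.840 L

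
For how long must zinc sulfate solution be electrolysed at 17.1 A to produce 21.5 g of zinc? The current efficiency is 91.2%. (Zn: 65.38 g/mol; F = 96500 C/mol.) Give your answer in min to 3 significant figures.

n(Zn) = 21.5 / 65.38 = 0.3288 mol
Zn²⁺ + 2e⁻ → Zn, so n(e⁻) = 2 × 0.3288 = 0.6576 mol
Q = 0.6576 × 96500 / 0.912 = 69580 C
t = Q / I = 69580 / 17.1 = 4069 s = 67.8 min

67.8 min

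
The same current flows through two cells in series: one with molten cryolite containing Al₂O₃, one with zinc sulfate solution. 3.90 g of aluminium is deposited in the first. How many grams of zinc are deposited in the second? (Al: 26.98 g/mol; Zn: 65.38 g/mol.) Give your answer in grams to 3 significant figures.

14.2 g

n(Al) = 3.90 / 26.98 = 0.1446 mol
Al³⁺ + 3e⁻ → Al, so n(e⁻) = 3 × 0.1446 = 0.4338 mol
Since the cells are in series, n(e⁻) in the Zn cell is also 0.4338 mol.
Zn²⁺ + 2e⁻ → Zn, so n(Zn) = 0.4338 / 2 = 0.2169 mol
m(Zn) = 0.2169 × 65.38 = 14.2 g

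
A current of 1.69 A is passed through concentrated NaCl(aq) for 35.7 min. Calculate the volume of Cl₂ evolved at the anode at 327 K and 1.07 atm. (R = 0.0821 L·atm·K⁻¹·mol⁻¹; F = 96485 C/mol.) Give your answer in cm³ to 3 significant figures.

Q = 1.69 A × 2142 s = 3620 C
n(e⁻) = 3620 / 96485 = 0.03752 mol
2Cl⁻ → Cl₂ + 2e⁻, so n(Cl₂) = 0.03752 / 2 = 0.01876 mol
V = nRT/P = 0.01876 × 0.0821 × 327 / 1.07 = 0.4707 L
= 471 cm³

471 cm³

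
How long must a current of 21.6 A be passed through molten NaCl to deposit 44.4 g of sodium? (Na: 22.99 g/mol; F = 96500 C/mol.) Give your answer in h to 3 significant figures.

n(Na) = 44.4 / 22.99 = 1.931 mol
Na⁺ + e⁻ → Na, so n(e⁻) = 1.931 mol
Q = 1.931 × 96500 = 1.863×10^5 C
t = Q / I = 1.863×10^5 / 21.6 = 8625 s = 2.40 h

2.40 h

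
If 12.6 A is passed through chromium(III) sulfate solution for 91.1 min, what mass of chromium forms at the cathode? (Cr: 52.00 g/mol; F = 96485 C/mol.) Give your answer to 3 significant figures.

Q = It = 12.6 × 5466 = 68870 C
n(e⁻) = 68870 / 96485 = 0.7138 mol
Cr³⁺ + 3e⁻ → Cr, so n(Cr) = 0.7138 / 3 = 0.2379 mol
m = 0.2379 × 52.00 = 12.4 g

12.4 g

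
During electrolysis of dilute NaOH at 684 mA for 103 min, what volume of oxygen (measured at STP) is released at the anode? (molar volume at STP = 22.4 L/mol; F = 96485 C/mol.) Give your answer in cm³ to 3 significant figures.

245 cm³

Q = It = 0.684 × 6180 = 4227 C
n(e⁻) = 4227 / 96485 = 0.04381 mol
2H₂O → O₂ + 4H⁺ + 4e⁻, so n(O₂) = 0.04381 / 4 = 0.01095 mol
V = 0.01095 × 22.4 = 0.2453 L
= 245 cm³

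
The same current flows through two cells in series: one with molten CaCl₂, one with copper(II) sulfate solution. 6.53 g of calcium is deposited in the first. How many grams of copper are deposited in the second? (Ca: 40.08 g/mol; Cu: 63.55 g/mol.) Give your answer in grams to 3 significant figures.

n(Ca) = 6.53 / 40.08 = 0.1629 mol
Ca²⁺ + 2e⁻ → Ca, so n(e⁻) = 2 × 0.1629 = 0.3258 mol
Since the cells are in series, n(e⁻) in the Cu cell is also 0.3258 mol.
Cu²⁺ + 2e⁻ → Cu, so n(Cu) = 0.3258 / 2 = 0.1629 mol
m(Cu) = 0.1629 × 63.55 = 10.4 g

10.4 g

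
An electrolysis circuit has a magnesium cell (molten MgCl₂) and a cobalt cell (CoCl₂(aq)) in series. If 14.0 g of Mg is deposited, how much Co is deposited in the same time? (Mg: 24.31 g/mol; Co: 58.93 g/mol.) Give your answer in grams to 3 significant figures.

n(Mg) = 14.0 / 24.31 = 0.5759 mol
Mg²⁺ + 2e⁻ → Mg, so n(e⁻) = 2 × 0.5759 = 1.152 mol
Same current for the same time ⇒ same n(e⁻) = 1.152 mol in both cells.
Co²⁺ + 2e⁻ → Co, so n(Co) = 1.152 / 2 = 0.5760 mol
m(Co) = 0.5760 × 58.93 = 33.9 g

33.9 g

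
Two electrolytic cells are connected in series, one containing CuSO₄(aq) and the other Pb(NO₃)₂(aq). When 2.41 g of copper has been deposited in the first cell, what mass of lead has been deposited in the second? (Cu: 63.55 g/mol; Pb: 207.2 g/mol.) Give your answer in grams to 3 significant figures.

7.86 g

n(Cu) = 2.41 / 63.55 = 0.03792 mol
Cu²⁺ + 2e⁻ → Cu, so n(e⁻) = 2 × 0.03792 = 0.07584 mol
Since the cells are in series, n(e⁻) in the Pb cell is also 0.07584 mol.
Pb²⁺ + 2e⁻ → Pb, so n(Pb) = 0.07584 / 2 = 0.03792 mol
m(Pb) = 0.03792 × 207.2 = 7.86 g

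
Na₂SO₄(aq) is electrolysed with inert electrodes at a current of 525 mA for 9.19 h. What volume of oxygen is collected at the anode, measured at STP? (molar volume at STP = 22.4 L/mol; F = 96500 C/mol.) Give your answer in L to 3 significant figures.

1.01 L

Charge passed = 0.525 × 33084 = 17370 C
n(e⁻) = Q/F = 17370/96500 = 0.1800 mol
2H₂O → O₂ + 4H⁺ + 4e⁻, so n(O₂) = 0.1800 / 4 = 0.04500 mol
V = 0.04500 × 22.4 = 1.008 L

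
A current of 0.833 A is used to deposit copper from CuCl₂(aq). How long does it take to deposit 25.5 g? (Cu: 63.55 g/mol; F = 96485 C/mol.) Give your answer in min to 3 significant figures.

n(Cu) = 25.5 / 63.55 = 0.4013 mol
Cu²⁺ + 2e⁻ → Cu, so n(e⁻) = 2 × 0.4013 = 0.8026 mol
Q = 0.8026 × 96485 = 77440 C
t = Q / I = 77440 / 0.833 = 92970 s = 1550 min

1550 min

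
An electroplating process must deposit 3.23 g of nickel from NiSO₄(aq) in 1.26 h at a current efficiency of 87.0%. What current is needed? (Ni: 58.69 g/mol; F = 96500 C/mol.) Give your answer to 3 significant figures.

2.69 A

n(Ni) = 3.23 / 58.69 = 0.05503 mol
Ni²⁺ + 2e⁻ → Ni, so n(e⁻) = 2 × 0.05503 = 0.1101 mol
Q = 0.1101 × 96500 / 0.870 = 12210 C
I = Q / t = 12210 / 4536 s = 2.69 A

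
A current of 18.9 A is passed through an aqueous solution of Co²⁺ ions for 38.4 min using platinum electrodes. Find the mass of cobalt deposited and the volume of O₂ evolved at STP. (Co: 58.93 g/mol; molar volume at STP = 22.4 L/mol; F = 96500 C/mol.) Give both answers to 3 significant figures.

13.3 g Co; 2.53 L O₂

Q = 18.9 × 2304 = 43550 C; n(e⁻) = 43550 / 96500 = 0.4513 mol
Cathode: Co²⁺ + 2e⁻ → Co → n(Co) = 0.4513/2 = 0.2257 mol → 13.3 g
Anode: 2H₂O → O₂ + 4H⁺ + 4e⁻ → n(O₂) = 0.4513/4 = 0.1128 mol → 2.53 L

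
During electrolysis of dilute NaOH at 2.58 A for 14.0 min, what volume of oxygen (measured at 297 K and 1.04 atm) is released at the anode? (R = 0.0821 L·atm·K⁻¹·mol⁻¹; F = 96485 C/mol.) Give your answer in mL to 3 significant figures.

132 mL

Charge passed = 2.58 × 840 = 2167 C
n(e⁻) = Q/F = 2167/96485 = 0.02246 mol
2H₂O → O₂ + 4H⁺ + 4e⁻, so n(O₂) = 0.02246 / 4 = 0.005615 mol
V = nRT/P = 0.005615 × 0.0821 × 297 / 1.04 = 0.1316 L
= 132 mL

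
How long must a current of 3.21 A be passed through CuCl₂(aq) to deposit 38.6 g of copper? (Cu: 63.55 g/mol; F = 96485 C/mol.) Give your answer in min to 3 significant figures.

n(Cu) = 38.6 / 63.55 = 0.6074 mol
Cu²⁺ + 2e⁻ → Cu, so n(e⁻) = 2 × 0.6074 = 1.215 mol
Q = 1.215 × 96485 = 1.172×10^5 C
t = Q / I = 1.172×10^5 / 3.21 = 36510 s = 609 min

609 min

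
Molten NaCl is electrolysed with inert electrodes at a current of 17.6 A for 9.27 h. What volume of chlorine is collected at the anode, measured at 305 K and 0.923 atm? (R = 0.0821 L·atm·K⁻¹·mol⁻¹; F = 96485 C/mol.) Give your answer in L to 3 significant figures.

Q = It = 17.6 × 33372 = 5.873×10^5 C
n(e⁻) = Q/F = 5.873×10^5/96485 = 6.087 mol
2Cl⁻ → Cl₂ + 2e⁻, so n(Cl₂) = 6.087 / 2 = 3.044 mol
V = nRT/P = 3.044 × 0.0821 × 305 / 0.923 = 82.58 L

82.6 L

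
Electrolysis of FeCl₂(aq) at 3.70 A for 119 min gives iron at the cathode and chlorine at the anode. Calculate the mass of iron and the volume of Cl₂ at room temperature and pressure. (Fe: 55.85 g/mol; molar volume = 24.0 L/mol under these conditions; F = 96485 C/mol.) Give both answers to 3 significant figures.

7.65 g Fe; 3.29 L Cl₂

Q = 3.70 × 7140 = 26420 C; n(e⁻) = 26420 / 96485 = 0.2738 mol
Cathode: Fe²⁺ + 2e⁻ → Fe → n(Fe) = 0.2738/2 = 0.1369 mol → 7.65 g
Anode: 2Cl⁻ → Cl₂ + 2e⁻ → n(Cl₂) = 0.2738/2 = 0.1369 mol → 3.29 L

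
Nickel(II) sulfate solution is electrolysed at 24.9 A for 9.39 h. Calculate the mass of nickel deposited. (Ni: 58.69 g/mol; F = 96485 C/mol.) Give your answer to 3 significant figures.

256 g

Q = 24.9 A × 33804 s = 8.417×10^5 C
n(e⁻) = Q/F = 8.417×10^5/96485 = 8.724 mol
Ni²⁺ + 2e⁻ → Ni, so n(Ni) = 8.724 / 2 = 4.362 mol
m = 4.362 × 58.69 = 256 g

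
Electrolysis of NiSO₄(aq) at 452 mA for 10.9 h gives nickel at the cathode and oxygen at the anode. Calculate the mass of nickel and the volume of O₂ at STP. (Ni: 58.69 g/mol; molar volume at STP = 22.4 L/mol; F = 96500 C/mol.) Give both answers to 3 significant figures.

Q = 0.452 × 39240 = 17740 C; n(e⁻) = 17740 / 96500 = 0.1838 mol
Cathode: Ni²⁺ + 2e⁻ → Ni → n(Ni) = 0.1838/2 = 0.09190 mol → 5.39 g
Anode: 2H₂O → O₂ + 4H⁺ + 4e⁻ → n(O₂) = 0.1838/4 = 0.04595 mol → 1.03 L

5.39 g Ni; 1.03 L O₂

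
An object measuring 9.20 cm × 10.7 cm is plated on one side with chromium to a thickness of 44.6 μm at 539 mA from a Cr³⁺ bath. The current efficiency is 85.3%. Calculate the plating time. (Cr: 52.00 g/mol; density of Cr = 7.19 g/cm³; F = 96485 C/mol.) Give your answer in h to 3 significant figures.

10.6 h

Plated area = 9.20 × 10.7 = 98.44 cm²
Volume = 98.44 × 44.6×10⁻⁴ cm = 0.4390 cm³
m(Cr) = 0.4390 × 7.19 = 3.156 g
n(Cr) = 3.156 / 52.00 = 0.06069 mol; n(e⁻) = 3 × 0.06069 = 0.1821 mol
Q = 0.1821 × 96485 / 0.853 = 20600 C
t = 20600 / 0.539 = 38220 s = 10.6 h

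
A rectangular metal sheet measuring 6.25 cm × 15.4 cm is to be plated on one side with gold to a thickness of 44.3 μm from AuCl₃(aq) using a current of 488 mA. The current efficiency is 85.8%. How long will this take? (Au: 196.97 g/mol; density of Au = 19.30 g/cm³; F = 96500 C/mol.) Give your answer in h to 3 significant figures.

Plated area = 6.25 × 15.4 = 96.25 cm²
Volume = 96.25 × 44.3×10⁻⁴ cm = 0.4264 cm³
m(Au) = 0.4264 × 19.30 = 8.230 g
n(Au) = 8.230 / 196.97 = 0.04178 mol; n(e⁻) = 3 × 0.04178 = 0.1253 mol
Q = 0.1253 × 96500 / 0.858 = 14090 C
t = 14090 / 0.488 = 28870 s = 8.02 h

8.02 h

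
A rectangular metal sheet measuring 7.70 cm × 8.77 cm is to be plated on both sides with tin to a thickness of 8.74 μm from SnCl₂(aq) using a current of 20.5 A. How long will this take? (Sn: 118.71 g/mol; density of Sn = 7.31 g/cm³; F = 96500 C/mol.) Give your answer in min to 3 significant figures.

1.14 min

Plated area = 2 × 7.70 × 8.77 = 135.1 cm²
Volume = 135.1 × 8.74×10⁻⁴ cm = 0.1181 cm³
m(Sn) = 0.1181 × 7.31 = 0.8633 g
n(Sn) = 0.8633 / 118.71 = 0.007272 mol; n(e⁻) = 2 × 0.007272 = 0.01454 mol
Q = 0.01454 × 96500 = 1403 C
t = 1403 / 20.5 = 68.44 s = 1.14 min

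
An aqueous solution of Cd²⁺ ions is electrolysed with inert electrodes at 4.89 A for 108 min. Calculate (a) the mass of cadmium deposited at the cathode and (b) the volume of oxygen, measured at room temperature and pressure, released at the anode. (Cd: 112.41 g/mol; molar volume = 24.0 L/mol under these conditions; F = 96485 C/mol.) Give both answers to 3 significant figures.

18.5 g Cd; 1.97 L O₂

Q = 4.89 × 6480 = 31690 C; n(e⁻) = 31690 / 96485 = 0.3284 mol
Cathode: Cd²⁺ + 2e⁻ → Cd → n(Cd) = 0.3284/2 = 0.1642 mol → 18.5 g
Anode: 2H₂O → O₂ + 4H⁺ + 4e⁻ → n(O₂) = 0.3284/4 = 0.08210 mol → 1.97 L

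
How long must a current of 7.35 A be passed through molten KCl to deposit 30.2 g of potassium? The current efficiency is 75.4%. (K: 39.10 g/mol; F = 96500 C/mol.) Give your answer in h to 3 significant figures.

3.74 h

n(K) = 30.2 / 39.10 = 0.7724 mol
K⁺ + e⁻ → K, so n(e⁻) = 0.7724 mol
Q = 0.7724 × 96500 / 0.754 = 98850 C
t = Q / I = 98850 / 7.35 = 13450 s = 3.74 h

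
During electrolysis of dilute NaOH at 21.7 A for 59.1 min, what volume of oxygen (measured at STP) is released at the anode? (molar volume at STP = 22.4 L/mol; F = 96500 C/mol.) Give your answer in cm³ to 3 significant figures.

Charge passed = 21.7 × 3546 = 76950 C
n(e⁻) = 76950 / 96500 = 0.7974 mol
2H₂O → O₂ + 4H⁺ + 4e⁻, so n(O₂) = 0.7974 / 4 = 0.1994 mol
V = 0.1994 × 22.4 = 4.467 L
= 4470 cm³

4470 cm³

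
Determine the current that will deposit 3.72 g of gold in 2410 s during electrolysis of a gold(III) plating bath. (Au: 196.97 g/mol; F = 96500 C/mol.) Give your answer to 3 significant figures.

2.27 A

n(Au) = 3.72 / 196.97 = 0.01889 mol
Au³⁺ + 3e⁻ → Au, so n(e⁻) = 3 × 0.01889 = 0.05667 mol
Q = 0.05667 × 96500 = 5469 C
I = Q / t = 5469 / 2410 s = 2.27 A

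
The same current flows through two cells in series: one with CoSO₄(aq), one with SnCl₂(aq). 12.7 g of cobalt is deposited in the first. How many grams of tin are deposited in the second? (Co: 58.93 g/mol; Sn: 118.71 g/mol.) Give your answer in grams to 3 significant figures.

25.6 g

n(Co) = 12.7 / 58.93 = 0.2155 mol
Co²⁺ + 2e⁻ → Co, so n(e⁻) = 2 × 0.2155 = 0.4310 mol
Since the cells are in series, n(e⁻) in the Sn cell is also 0.4310 mol.
Sn²⁺ + 2e⁻ → Sn, so n(Sn) = 0.4310 / 2 = 0.2155 mol
m(Sn) = 0.2155 × 118.71 = 25.6 g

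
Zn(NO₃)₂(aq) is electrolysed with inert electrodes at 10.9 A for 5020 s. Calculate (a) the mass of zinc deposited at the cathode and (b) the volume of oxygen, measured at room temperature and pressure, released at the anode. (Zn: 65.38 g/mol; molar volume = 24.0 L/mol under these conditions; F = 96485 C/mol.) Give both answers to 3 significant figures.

18.5 g Zn; 3.40 L O₂

Q = 10.9 × 5020 = 54720 C; n(e⁻) = 54720 / 96485 = 0.5671 mol
Cathode: Zn²⁺ + 2e⁻ → Zn → n(Zn) = 0.5671/2 = 0.2836 mol → 18.5 g
Anode: 2H₂O → O₂ + 4H⁺ + 4e⁻ → n(O₂) = 0.5671/4 = 0.1418 mol → 3.40 L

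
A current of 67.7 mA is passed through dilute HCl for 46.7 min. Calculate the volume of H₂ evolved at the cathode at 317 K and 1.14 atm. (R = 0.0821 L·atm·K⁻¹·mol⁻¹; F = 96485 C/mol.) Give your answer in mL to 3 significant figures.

22.4 mL

Charge passed = 0.0677 × 2802 = 189.7 C
Moles of electrons = 189.7 / 96485 = 0.001966 mol
2H⁺ + 2e⁻ → H₂, so n(H₂) = 0.001966 / 2 = 9.830×10^-4 mol
V = nRT/P = 9.830×10^-4 × 0.0821 × 317 / 1.14 = 0.02244 L
= 22.4 mL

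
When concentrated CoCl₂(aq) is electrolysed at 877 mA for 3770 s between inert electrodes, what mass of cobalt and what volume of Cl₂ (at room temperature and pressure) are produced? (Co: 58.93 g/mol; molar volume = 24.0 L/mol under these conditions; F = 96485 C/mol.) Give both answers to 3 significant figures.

Q = 0.877 × 3770 = 3306 C; n(e⁻) = 3306 / 96485 = 0.03426 mol
Cathode: Co²⁺ + 2e⁻ → Co → n(Co) = 0.03426/2 = 0.01713 mol → 1.01 g
Anode: 2Cl⁻ → Cl₂ + 2e⁻ → n(Cl₂) = 0.03426/2 = 0.01713 mol → 0.411 L

1.01 g Co; 0.411 L Cl₂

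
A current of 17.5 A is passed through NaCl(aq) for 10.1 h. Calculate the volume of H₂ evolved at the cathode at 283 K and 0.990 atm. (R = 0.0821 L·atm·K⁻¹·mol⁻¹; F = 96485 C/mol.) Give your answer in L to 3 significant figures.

Q = It = 17.5 × 36360 = 6.363×10^5 C
Moles of electrons = 6.363×10^5 / 96485 = 6.595 mol
2H⁺ + 2e⁻ → H₂, so n(H₂) = 6.595 / 2 = 3.298 mol
V = nRT/P = 3.298 × 0.0821 × 283 / 0.990 = 77.40 L

77.4 L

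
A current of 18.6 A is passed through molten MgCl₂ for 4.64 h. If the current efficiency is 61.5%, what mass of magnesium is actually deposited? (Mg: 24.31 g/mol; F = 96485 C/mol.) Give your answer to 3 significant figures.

24.1 g

Q = 18.6 × 16704 = 3.107×10^5 C
n(e⁻) = 3.107×10^5 / 96485 = 3.220 mol
Mg²⁺ + 2e⁻ → Mg, so theoretical m(Mg) = 1.610 × 24.31 = 39.14 g
Actual mass = 61.5% × 39.14 = 24.1 g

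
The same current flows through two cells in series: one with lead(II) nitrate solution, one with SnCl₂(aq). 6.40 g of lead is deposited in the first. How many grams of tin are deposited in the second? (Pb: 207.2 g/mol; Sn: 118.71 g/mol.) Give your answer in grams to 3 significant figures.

3.67 g

n(Pb) = 6.40 / 207.2 = 0.03089 mol
Pb²⁺ + 2e⁻ → Pb, so n(e⁻) = 2 × 0.03089 = 0.06178 mol
In series, the same 0.06178 mol of electrons flows through the second cell.
Sn²⁺ + 2e⁻ → Sn, so n(Sn) = 0.06178 / 2 = 0.03089 mol
m(Sn) = 0.03089 × 118.71 = 3.67 g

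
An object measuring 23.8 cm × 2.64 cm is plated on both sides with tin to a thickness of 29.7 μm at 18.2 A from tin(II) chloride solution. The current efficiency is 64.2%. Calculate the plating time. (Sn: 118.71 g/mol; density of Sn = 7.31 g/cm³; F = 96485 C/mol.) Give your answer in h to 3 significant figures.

0.105 h

Plated area = 2 × 23.8 × 2.64 = 125.7 cm²
Volume = 125.7 × 29.7×10⁻⁴ cm = 0.3733 cm³
m(Sn) = 0.3733 × 7.31 = 2.729 g
n(Sn) = 2.729 / 118.71 = 0.02299 mol; n(e⁻) = 2 × 0.02299 = 0.04598 mol
Q = 0.04598 × 96485 / 0.642 = 6910 C
t = 6910 / 18.2 = 379.7 s = 0.105 h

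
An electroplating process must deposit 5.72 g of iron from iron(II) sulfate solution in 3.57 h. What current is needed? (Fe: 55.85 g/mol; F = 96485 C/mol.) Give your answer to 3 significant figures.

1.54 A

n(Fe) = 5.72 / 55.85 = 0.1024 mol
Fe²⁺ + 2e⁻ → Fe, so n(e⁻) = 2 × 0.1024 = 0.2048 mol
Q = 0.2048 × 96485 = 19760 C
I = Q / t = 19760 / 12852 s = 1.54 A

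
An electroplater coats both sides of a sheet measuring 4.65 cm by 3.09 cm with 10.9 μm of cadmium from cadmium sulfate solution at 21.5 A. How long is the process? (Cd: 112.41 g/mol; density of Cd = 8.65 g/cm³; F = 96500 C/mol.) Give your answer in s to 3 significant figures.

Plated area = 2 × 4.65 × 3.09 = 28.74 cm²
Volume = 28.74 × 10.9×10⁻⁴ cm = 0.03133 cm³
m(Cd) = 0.03133 × 8.65 = 0.2710 g
n(Cd) = 0.2710 / 112.41 = 0.002411 mol; n(e⁻) = 2 × 0.002411 = 0.004822 mol
Q = 0.004822 × 96500 = 465.3 C
t = 465.3 / 21.5 = 21.64 s

21.6 s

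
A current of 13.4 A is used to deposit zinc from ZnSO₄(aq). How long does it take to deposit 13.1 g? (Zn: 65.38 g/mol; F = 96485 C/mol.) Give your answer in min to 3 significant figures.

n(Zn) = 13.1 / 65.38 = 0.2004 mol
Zn²⁺ + 2e⁻ → Zn, so n(e⁻) = 2 × 0.2004 = 0.4008 mol
Q = 0.4008 × 96485 = 38670 C
t = Q / I = 38670 / 13.4 = 2886 s = 48.1 min

48.1 min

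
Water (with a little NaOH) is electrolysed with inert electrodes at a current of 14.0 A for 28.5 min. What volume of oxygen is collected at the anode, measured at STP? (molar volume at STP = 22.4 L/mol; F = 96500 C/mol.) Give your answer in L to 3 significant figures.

1.39 L

Charge passed = 14.0 × 1710 = 23940 C
n(e⁻) = Q/F = 23940/96500 = 0.2481 mol
2H₂O → O₂ + 4H⁺ + 4e⁻, so n(O₂) = 0.2481 / 4 = 0.06203 mol
V = 0.06203 × 22.4 = 1.389 L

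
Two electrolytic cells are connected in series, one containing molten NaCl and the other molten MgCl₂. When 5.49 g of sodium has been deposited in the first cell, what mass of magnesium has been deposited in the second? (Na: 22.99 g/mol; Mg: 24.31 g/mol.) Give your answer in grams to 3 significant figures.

n(Na) = 5.49 / 22.99 = 0.2388 mol
Na⁺ + e⁻ → Na, so n(e⁻) = 0.2388 mol
Since the cells are in series, n(e⁻) in the Mg cell is also 0.2388 mol.
Mg²⁺ + 2e⁻ → Mg, so n(Mg) = 0.2388 / 2 = 0.1194 mol
m(Mg) = 0.1194 × 24.31 = 2.90 g

2.90 g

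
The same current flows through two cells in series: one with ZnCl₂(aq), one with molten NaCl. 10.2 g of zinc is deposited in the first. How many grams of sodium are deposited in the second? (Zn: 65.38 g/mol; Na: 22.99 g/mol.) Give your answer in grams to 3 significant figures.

n(Zn) = 10.2 / 65.38 = 0.1560 mol
Zn²⁺ + 2e⁻ → Zn, so n(e⁻) = 2 × 0.1560 = 0.3120 mol
In series, the same 0.3120 mol of electrons flows through the second cell.
Na⁺ + e⁻ → Na, so n(Na) = 0.3120 mol
m(Na) = 0.3120 × 22.99 = 7.17 g

7.17 g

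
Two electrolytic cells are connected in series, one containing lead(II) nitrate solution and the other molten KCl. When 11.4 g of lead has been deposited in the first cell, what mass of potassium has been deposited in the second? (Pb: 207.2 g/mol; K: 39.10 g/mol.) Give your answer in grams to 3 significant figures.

n(Pb) = 11.4 / 207.2 = 0.05502 mol
Pb²⁺ + 2e⁻ → Pb, so n(e⁻) = 2 × 0.05502 = 0.1100 mol
Same current for the same time ⇒ same n(e⁻) = 0.1100 mol in both cells.
K⁺ + e⁻ → K, so n(K) = 0.1100 mol
m(K) = 0.1100 × 39.10 = 4.30 g

4.30 g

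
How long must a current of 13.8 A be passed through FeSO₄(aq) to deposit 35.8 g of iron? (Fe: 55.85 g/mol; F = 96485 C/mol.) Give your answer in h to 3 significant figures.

2.49 h

n(Fe) = 35.8 / 55.85 = 0.6410 mol
Fe²⁺ + 2e⁻ → Fe, so n(e⁻) = 2 × 0.6410 = 1.282 mol
Q = 1.282 × 96485 = 1.237×10^5 C
t = Q / I = 1.237×10^5 / 13.8 = 8964 s = 2.49 h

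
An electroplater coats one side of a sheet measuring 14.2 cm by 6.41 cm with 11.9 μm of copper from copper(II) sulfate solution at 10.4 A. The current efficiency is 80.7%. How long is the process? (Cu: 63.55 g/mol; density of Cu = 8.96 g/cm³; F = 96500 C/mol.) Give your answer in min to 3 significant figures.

Plated area = 14.2 × 6.41 = 91.02 cm²
Volume = 91.02 × 11.9×10⁻⁴ cm = 0.1083 cm³
m(Cu) = 0.1083 × 8.96 = 0.9704 g
n(Cu) = 0.9704 / 63.55 = 0.01527 mol; n(e⁻) = 2 × 0.01527 = 0.03054 mol
Q = 0.03054 × 96500 / 0.807 = 3652 C
t = 3652 / 10.4 = 351.2 s = 5.85 min

5.85 min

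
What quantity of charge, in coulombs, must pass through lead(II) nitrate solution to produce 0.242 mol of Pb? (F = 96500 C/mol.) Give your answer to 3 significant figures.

46700 C

Pb²⁺ + 2e⁻ → Pb, so n(e⁻) = 2 × 0.242 = 0.4840 mol
Q = 0.4840 × 96500 = 46710 C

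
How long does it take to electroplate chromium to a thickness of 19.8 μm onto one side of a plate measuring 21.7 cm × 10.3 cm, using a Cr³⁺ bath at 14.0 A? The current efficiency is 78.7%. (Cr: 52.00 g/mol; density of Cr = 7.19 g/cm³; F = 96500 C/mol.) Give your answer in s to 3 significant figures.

Plated area = 21.7 × 10.3 = 223.5 cm²
Volume = 223.5 × 19.8×10⁻⁴ cm = 0.4425 cm³
m(Cr) = 0.4425 × 7.19 = 3.182 g
n(Cr) = 3.182 / 52.00 = 0.06119 mol; n(e⁻) = 3 × 0.06119 = 0.1836 mol
Q = 0.1836 × 96500 / 0.787 = 22510 C
t = 22510 / 14.0 = 1608 s

1610 s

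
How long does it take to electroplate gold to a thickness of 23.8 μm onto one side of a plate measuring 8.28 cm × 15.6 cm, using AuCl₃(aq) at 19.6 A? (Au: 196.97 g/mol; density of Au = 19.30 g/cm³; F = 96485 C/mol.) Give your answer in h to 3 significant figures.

0.124 h

Plated area = 8.28 × 15.6 = 129.2 cm²
Volume = 129.2 × 23.8×10⁻⁴ cm = 0.3075 cm³
m(Au) = 0.3075 × 19.30 = 5.935 g
n(Au) = 5.935 / 196.97 = 0.03013 mol; n(e⁻) = 3 × 0.03013 = 0.09039 mol
Q = 0.09039 × 96485 = 8721 C
t = 8721 / 19.6 = 444.9 s = 0.124 h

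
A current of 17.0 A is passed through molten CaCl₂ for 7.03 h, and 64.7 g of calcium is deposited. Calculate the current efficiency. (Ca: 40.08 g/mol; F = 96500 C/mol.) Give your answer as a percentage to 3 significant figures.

Q = 17.0 × 25308 = 4.302×10^5 C
n(e⁻) = 4.302×10^5 / 96500 = 4.458 mol
Ca²⁺ + 2e⁻ → Ca, so theoretical n(Ca) = 2.229 mol → 89.34 g
Efficiency = 64.7 / 89.34 = 0.7242 = 72.4%

72.4%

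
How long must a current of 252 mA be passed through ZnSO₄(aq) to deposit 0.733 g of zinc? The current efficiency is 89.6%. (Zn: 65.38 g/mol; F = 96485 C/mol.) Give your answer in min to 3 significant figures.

n(Zn) = 0.733 / 65.38 = 0.01121 mol
Zn²⁺ + 2e⁻ → Zn, so n(e⁻) = 2 × 0.01121 = 0.02242 mol
Q = 0.02242 × 96485 / 0.896 = 2414 C
t = Q / I = 2414 / 0.252 = 9579 s = 160 min

160 min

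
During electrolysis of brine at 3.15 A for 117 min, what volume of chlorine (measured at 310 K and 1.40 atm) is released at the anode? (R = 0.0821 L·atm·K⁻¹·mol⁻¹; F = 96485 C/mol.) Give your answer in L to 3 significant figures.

Q = It = 3.15 × 7020 = 22110 C
n(e⁻) = 22110 / 96485 = 0.2292 mol
2Cl⁻ → Cl₂ + 2e⁻, so n(Cl₂) = 0.2292 / 2 = 0.1146 mol
V = nRT/P = 0.1146 × 0.0821 × 310 / 1.40 = 2.083 L

2.08 L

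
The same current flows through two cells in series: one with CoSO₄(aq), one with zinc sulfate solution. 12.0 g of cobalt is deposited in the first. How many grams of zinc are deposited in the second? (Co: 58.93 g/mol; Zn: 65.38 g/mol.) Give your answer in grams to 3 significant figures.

13.3 g

n(Co) = 12.0 / 58.93 = 0.2036 mol
Co²⁺ + 2e⁻ → Co, so n(e⁻) = 2 × 0.2036 = 0.4072 mol
In series, the same 0.4072 mol of electrons flows through the second cell.
Zn²⁺ + 2e⁻ → Zn, so n(Zn) = 0.4072 / 2 = 0.2036 mol
m(Zn) = 0.2036 × 65.38 = 13.3 g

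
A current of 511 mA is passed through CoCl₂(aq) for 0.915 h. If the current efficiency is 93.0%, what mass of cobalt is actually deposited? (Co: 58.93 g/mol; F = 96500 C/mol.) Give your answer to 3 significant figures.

Q = 0.511 × 3294 = 1683 C
n(e⁻) = 1683 / 96500 = 0.01744 mol
Co²⁺ + 2e⁻ → Co, so theoretical m(Co) = 0.008720 × 58.93 = 0.5139 g
Actual mass = 93.0% × 0.5139 = 0.478 g

0.478 g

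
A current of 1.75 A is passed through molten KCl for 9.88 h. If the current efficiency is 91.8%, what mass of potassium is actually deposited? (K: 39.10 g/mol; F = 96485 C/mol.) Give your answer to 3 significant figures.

23.2 g

Q = 1.75 × 35568 = 62240 C
n(e⁻) = 62240 / 96485 = 0.6451 mol
K⁺ + e⁻ → K, so theoretical m(K) = 0.6451 × 39.10 = 25.22 g
Actual mass = 91.8% × 25.22 = 23.2 g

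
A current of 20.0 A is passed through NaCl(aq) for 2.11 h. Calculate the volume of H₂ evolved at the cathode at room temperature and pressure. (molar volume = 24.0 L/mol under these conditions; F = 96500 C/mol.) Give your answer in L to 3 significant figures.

18.9 L

Charge passed = 20.0 × 7596 = 1.519×10^5 C
n(e⁻) = 1.519×10^5 / 96500 = 1.574 mol
2H⁺ + 2e⁻ → H₂, so n(H₂) = 1.574 / 2 = 0.7870 mol
V = 0.7870 × 24.0 = 18.89 L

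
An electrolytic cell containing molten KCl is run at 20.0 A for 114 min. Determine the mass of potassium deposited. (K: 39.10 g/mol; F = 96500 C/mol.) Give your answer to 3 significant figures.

55.4 g

Q = It = 20.0 × 6840 = 1.368×10^5 C
n(e⁻) = 1.368×10^5 / 96500 = 1.418 mol
K⁺ + e⁻ → K, so n(K) = 1.418 mol
m = 1.418 × 39.10 = 55.4 g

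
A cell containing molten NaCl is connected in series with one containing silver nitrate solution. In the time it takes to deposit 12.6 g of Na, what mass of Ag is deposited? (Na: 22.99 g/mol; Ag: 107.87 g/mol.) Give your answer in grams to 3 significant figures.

n(Na) = 12.6 / 22.99 = 0.5481 mol
Na⁺ + e⁻ → Na, so n(e⁻) = 0.5481 mol
The cells are in series, so the same charge (and hence the same n(e⁻) = 0.5481 mol) passes through both.
Ag⁺ + e⁻ → Ag, so n(Ag) = 0.5481 mol
m(Ag) = 0.5481 × 107.87 = 59.1 g

59.1 g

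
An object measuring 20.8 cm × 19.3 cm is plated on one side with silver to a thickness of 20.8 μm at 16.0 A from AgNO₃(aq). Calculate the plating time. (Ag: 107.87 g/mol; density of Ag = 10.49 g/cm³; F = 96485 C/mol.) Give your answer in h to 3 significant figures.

Plated area = 20.8 × 19.3 = 401.4 cm²
Volume = 401.4 × 20.8×10⁻⁴ cm = 0.8349 cm³
m(Ag) = 0.8349 × 10.49 = 8.758 g
n(Ag) = 8.758 / 107.87 = 0.08119 mol; n(e⁻) = 0.08119 mol
Q = 0.08119 × 96485 = 7834 C
t = 7834 / 16.0 = 489.6 s = 0.136 h

0.136 h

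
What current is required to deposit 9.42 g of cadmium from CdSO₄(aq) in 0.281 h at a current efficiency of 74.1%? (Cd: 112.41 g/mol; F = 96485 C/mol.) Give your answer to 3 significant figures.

n(Cd) = 9.42 / 112.41 = 0.08380 mol
Cd²⁺ + 2e⁻ → Cd, so n(e⁻) = 2 × 0.08380 = 0.1676 mol
Q = 0.1676 × 96485 / 0.741 = 21820 C
I = Q / t = 21820 / 1011.6 s = 21.6 A

21.6 A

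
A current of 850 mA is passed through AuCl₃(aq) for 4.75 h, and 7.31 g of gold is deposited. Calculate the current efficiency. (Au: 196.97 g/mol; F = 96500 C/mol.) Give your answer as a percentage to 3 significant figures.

Q = 0.850 × 17100 = 14540 C
n(e⁻) = 14540 / 96500 = 0.1507 mol
Au³⁺ + 3e⁻ → Au, so theoretical n(Au) = 0.05023 mol → 9.894 g
Efficiency = 7.31 / 9.894 = 0.7388 = 73.9%

73.9%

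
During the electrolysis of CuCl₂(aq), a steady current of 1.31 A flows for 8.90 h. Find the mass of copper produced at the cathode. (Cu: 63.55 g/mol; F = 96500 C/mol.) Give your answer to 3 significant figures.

Charge passed = 1.31 × 32040 = 41970 C
Moles of electrons = 41970 / 96500 = 0.4349 mol
Cu²⁺ + 2e⁻ → Cu, so n(Cu) = 0.4349 / 2 = 0.2175 mol
m = 0.2175 × 63.55 = 13.8 g

13.8 g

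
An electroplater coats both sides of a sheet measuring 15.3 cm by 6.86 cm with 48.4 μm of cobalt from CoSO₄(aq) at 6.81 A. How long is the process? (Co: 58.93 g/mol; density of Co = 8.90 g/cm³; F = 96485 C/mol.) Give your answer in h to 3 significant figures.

Plated area = 2 × 15.3 × 6.86 = 209.9 cm²
Volume = 209.9 × 48.4×10⁻⁴ cm = 1.016 cm³
m(Co) = 1.016 × 8.90 = 9.042 g
n(Co) = 9.042 / 58.93 = 0.1534 mol; n(e⁻) = 2 × 0.1534 = 0.3068 mol
Q = 0.3068 × 96485 = 29600 C
t = 29600 / 6.81 = 4347 s = 1.21 h

1.21 h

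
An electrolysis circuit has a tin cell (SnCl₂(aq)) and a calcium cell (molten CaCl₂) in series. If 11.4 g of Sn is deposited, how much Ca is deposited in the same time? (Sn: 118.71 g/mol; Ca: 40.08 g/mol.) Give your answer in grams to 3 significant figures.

3.85 g

n(Sn) = 11.4 / 118.71 = 0.09603 mol
Sn²⁺ + 2e⁻ → Sn, so n(e⁻) = 2 × 0.09603 = 0.1921 mol
Since the cells are in series, n(e⁻) in the Ca cell is also 0.1921 mol.
Ca²⁺ + 2e⁻ → Ca, so n(Ca) = 0.1921 / 2 = 0.09605 mol
m(Ca) = 0.09605 × 40.08 = 3.85 g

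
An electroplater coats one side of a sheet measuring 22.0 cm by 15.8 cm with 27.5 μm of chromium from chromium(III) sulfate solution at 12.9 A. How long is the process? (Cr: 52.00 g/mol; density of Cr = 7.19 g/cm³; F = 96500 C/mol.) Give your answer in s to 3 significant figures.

2970 s

Plated area = 22.0 × 15.8 = 347.6 cm²
Volume = 347.6 × 27.5×10⁻⁴ cm = 0.9559 cm³
m(Cr) = 0.9559 × 7.19 = 6.873 g
n(Cr) = 6.873 / 52.00 = 0.1322 mol; n(e⁻) = 3 × 0.1322 = 0.3966 mol
Q = 0.3966 × 96500 = 38270 C
t = 38270 / 12.9 = 2967 s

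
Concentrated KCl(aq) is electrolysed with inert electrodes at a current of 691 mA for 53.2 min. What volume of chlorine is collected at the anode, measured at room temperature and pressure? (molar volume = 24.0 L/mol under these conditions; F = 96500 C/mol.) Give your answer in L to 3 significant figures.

Q = It = 0.691 × 3192 = 2206 C
n(e⁻) = 2206 / 96500 = 0.02286 mol
2Cl⁻ → Cl₂ + 2e⁻, so n(Cl₂) = 0.02286 / 2 = 0.01143 mol
V = 0.01143 × 24.0 = 0.2743 L

0.274 L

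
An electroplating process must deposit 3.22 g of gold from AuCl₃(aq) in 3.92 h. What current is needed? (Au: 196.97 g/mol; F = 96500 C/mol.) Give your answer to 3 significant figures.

0.335 A

n(Au) = 3.22 / 196.97 = 0.01635 mol
Au³⁺ + 3e⁻ → Au, so n(e⁻) = 3 × 0.01635 = 0.04905 mol
Q = 0.04905 × 96500 = 4733 C
I = Q / t = 4733 / 14112 s = 0.335 A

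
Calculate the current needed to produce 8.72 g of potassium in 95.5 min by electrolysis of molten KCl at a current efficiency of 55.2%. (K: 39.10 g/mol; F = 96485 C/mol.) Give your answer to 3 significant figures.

6.80 A

n(K) = 8.72 / 39.10 = 0.2230 mol
K⁺ + e⁻ → K, so n(e⁻) = 0.2230 mol
Q = 0.2230 × 96485 / 0.552 = 38980 C
I = Q / t = 38980 / 5730 s = 6.80 A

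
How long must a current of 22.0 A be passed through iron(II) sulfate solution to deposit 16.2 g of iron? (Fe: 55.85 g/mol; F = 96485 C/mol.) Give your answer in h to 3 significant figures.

n(Fe) = 16.2 / 55.85 = 0.2901 mol
Fe²⁺ + 2e⁻ → Fe, so n(e⁻) = 2 × 0.2901 = 0.5802 mol
Q = 0.5802 × 96485 = 55980 C
t = Q / I = 55980 / 22.0 = 2545 s = 0.707 h

0.707 h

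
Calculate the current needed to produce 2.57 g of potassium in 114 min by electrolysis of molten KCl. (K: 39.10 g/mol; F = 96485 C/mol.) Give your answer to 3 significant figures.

n(K) = 2.57 / 39.10 = 0.06573 mol
K⁺ + e⁻ → K, so n(e⁻) = 0.06573 mol
Q = 0.06573 × 96485 = 6342 C
I = Q / t = 6342 / 6840 s = 0.927 A

0.927 A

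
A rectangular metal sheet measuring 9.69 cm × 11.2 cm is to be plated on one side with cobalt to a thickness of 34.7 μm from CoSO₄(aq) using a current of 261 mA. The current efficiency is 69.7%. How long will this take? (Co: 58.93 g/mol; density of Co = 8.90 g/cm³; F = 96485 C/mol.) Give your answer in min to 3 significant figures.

1010 min

Plated area = 9.69 × 11.2 = 108.5 cm²
Volume = 108.5 × 34.7×10⁻⁴ cm = 0.3765 cm³
m(Co) = 0.3765 × 8.90 = 3.351 g
n(Co) = 3.351 / 58.93 = 0.05686 mol; n(e⁻) = 2 × 0.05686 = 0.1137 mol
Q = 0.1137 × 96485 / 0.697 = 15740 C
t = 15740 / 0.261 = 60310 s = 1010 min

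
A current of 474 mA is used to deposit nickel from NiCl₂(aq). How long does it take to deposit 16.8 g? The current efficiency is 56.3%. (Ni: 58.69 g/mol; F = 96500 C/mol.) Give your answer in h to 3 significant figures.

57.5 h

n(Ni) = 16.8 / 58.69 = 0.2862 mol
Ni²⁺ + 2e⁻ → Ni, so n(e⁻) = 2 × 0.2862 = 0.5724 mol
Q = 0.5724 × 96500 / 0.563 = 98110 C
t = Q / I = 98110 / 0.474 = 2.070×10^5 s = 57.5 h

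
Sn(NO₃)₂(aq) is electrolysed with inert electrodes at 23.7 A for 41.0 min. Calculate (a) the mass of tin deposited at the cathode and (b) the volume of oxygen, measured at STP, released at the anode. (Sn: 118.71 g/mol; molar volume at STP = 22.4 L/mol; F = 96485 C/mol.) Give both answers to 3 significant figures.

Q = 23.7 × 2460 = 58300 C; n(e⁻) = 58300 / 96485 = 0.6042 mol
Cathode: Sn²⁺ + 2e⁻ → Sn → n(Sn) = 0.6042/2 = 0.3021 mol → 35.9 g
Anode: 2H₂O → O₂ + 4H⁺ + 4e⁻ → n(O₂) = 0.6042/4 = 0.1511 mol → 3.38 L

35.9 g Sn; 3.38 L O₂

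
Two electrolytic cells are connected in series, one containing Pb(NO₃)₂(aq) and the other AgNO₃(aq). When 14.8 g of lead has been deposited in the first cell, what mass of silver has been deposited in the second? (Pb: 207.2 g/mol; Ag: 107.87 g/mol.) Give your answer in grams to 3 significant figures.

15.4 g

n(Pb) = 14.8 / 207.2 = 0.07143 mol
Pb²⁺ + 2e⁻ → Pb, so n(e⁻) = 2 × 0.07143 = 0.1429 mol
Same current for the same time ⇒ same n(e⁻) = 0.1429 mol in both cells.
Ag⁺ + e⁻ → Ag, so n(Ag) = 0.1429 mol
m(Ag) = 0.1429 × 107.87 = 15.4 g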